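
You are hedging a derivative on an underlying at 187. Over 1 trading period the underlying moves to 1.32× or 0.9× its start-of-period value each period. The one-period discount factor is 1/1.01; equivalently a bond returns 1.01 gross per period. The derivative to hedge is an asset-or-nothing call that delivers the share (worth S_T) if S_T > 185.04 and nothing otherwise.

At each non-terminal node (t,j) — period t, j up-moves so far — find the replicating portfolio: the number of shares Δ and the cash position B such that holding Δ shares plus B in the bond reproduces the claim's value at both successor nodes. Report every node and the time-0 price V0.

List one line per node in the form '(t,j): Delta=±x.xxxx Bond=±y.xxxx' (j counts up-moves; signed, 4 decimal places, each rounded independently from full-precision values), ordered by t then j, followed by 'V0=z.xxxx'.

(0,0): Delta=3.1429 Bond=-523.7058
V0=64.0085

The replicating-portfolio and risk-neutral prices coincide; use p* = (1.01−0.9)/(1.32−0.9) = 0.2619 for the latter.
At expiry t=1: V(1,0)=0.0000, V(1,1)=246.8400
Node (0,0) S=187.0000: V=(p*·246.8400+(1−p*)·0.0000)/1.01=64.0085; Δ=(246.8400−0.0000)/(246.8400−168.3000)=3.1429; B=V−Δ·S=-523.7058
Self-financing check: at every node Δ·S+B equals the discounted successor values.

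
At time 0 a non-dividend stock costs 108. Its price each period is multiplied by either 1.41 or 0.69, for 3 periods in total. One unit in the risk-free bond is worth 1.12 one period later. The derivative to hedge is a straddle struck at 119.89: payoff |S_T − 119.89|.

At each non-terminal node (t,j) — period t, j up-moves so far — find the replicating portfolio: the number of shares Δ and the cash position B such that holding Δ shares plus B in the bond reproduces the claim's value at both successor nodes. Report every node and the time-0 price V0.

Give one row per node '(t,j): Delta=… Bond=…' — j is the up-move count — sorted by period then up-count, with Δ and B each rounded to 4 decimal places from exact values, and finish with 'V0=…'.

(0,0): Delta=0.4094 Bond=5.9114
(1,0): Delta=-0.4382 Bond=69.7846
(1,1): Delta=0.6891 Bond=-35.9781
(2,0): Delta=-1.0000 Bond=107.0446
(2,1): Delta=-0.2528 Bond=58.6775
(2,2): Delta=1.0000 Bond=-107.0446
V0=50.1251

The replicating-portfolio and risk-neutral prices coincide; use p* = (1.12−0.69)/(1.41−0.69) = 0.5972 for the latter.
Payoff layer (t=3): V(3,0)=84.4110, V(3,1)=47.3895, V(3,2)=28.2632, V(3,3)=182.8579
  t=2,j=0: stock 51.4188 → up 72.5005 (V=47.3895), down 35.4790 (V=84.4110). Price 55.6258; hedge Δ=-1.0000, bond B=107.0446.
  t=2,j=1: stock 105.0732 → up 148.1532 (V=28.2632), down 72.5005 (V=47.3895). Price 32.1133; hedge Δ=-0.2528, bond B=58.6775.
  t=2,j=2: stock 214.7148 → up 302.7479 (V=182.8579), down 148.1532 (V=28.2632). Price 107.6702; hedge Δ=1.0000, bond B=-107.0446.
  t=1,j=0: stock 74.5200 → up 105.0732 (V=32.1133), down 51.4188 (V=55.6258). Price 37.1282; hedge Δ=-0.4382, bond B=69.7846.
  t=1,j=1: stock 152.2800 → up 214.7148 (V=107.6702), down 105.0732 (V=32.1133). Price 68.9621; hedge Δ=0.6891, bond B=-35.9781.
  t=0,j=0: stock 108.0000 → up 152.2800 (V=68.9621), down 74.5200 (V=37.1282). Price 50.1251; hedge Δ=0.4094, bond B=5.9114.
Root portfolio cost Δ·108+B reproduces V0=50.1251.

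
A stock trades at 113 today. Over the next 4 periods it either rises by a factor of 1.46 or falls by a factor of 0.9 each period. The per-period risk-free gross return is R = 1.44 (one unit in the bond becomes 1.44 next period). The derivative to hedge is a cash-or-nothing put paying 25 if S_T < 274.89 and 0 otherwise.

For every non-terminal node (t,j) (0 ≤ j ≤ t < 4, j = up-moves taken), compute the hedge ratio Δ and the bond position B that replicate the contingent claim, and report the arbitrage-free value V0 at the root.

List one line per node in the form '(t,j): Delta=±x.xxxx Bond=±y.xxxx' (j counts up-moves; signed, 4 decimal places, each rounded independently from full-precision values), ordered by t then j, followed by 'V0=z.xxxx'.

The replicating-portfolio and risk-neutral prices coincide; use p* = (1.44−0.9)/(1.46−0.9) = 0.9643 for the latter.
Payoff layer (t=4): V(4,0)=25.0000, V(4,1)=25.0000, V(4,2)=25.0000, V(4,3)=0.0000, V(4,4)=0.0000
  t=3,j=0: stock 82.3770 → up 120.2704 (V=25.0000), down 74.1393 (V=25.0000). Price 17.3611; hedge Δ=0.0000, bond B=17.3611.
  t=3,j=1: stock 133.6338 → up 195.1053 (V=25.0000), down 120.2704 (V=25.0000). Price 17.3611; hedge Δ=0.0000, bond B=17.3611.
  t=3,j=2: stock 216.7837 → up 316.5042 (V=0.0000), down 195.1053 (V=25.0000). Price 0.6200; hedge Δ=-0.2059, bond B=45.2629.
  t=3,j=3: stock 351.6714 → up 513.4402 (V=0.0000), down 316.5042 (V=0.0000). Price 0.0000; hedge Δ=0.0000, bond B=0.0000.
  t=2,j=0: stock 91.5300 → up 133.6338 (V=17.3611), down 82.3770 (V=17.3611). Price 12.0563; hedge Δ=0.0000, bond B=12.0563.
  t=2,j=1: stock 148.4820 → up 216.7837 (V=0.6200), down 133.6338 (V=17.3611). Price 0.8458; hedge Δ=-0.2013, bond B=30.7406.
  t=2,j=2: stock 240.8708 → up 351.6714 (V=0.0000), down 216.7837 (V=0.6200). Price 0.0154; hedge Δ=-0.0046, bond B=1.1226.
  t=1,j=0: stock 101.7000 → up 148.4820 (V=0.8458), down 91.5300 (V=12.0563). Price 0.8654; hedge Δ=-0.1968, bond B=20.8842.
  t=1,j=1: stock 164.9800 → up 240.8708 (V=0.0154), down 148.4820 (V=0.8458). Price 0.0313; hedge Δ=-0.0090, bond B=1.5142.
  t=0,j=0: stock 113.0000 → up 164.9800 (V=0.0313), down 101.7000 (V=0.8654). Price 0.0424; hedge Δ=-0.0132, bond B=1.5319.
The time-0 hedge costs 0.0424, which is the no-arbitrage price.

(0,0): Delta=-0.0132 Bond=1.5319
(1,0): Delta=-0.1968 Bond=20.8842
(1,1): Delta=-0.0090 Bond=1.5142
(2,0): Delta=0.0000 Bond=12.0563
(2,1): Delta=-0.2013 Bond=30.7406
(2,2): Delta=-0.0046 Bond=1.1226
(3,0): Delta=0.0000 Bond=17.3611
(3,1): Delta=0.0000 Bond=17.3611
(3,2): Delta=-0.2059 Bond=45.2629
(3,3): Delta=0.0000 Bond=0.0000
V0=0.0424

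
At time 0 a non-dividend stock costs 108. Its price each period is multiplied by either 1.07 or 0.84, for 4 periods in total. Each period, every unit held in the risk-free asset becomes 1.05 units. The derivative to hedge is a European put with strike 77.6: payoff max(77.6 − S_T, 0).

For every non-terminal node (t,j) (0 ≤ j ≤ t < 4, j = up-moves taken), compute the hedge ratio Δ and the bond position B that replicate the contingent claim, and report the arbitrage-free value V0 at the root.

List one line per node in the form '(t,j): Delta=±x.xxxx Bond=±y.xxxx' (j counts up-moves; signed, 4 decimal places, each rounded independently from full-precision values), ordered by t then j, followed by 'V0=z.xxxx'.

Risk-neutral probability p* = (R−d)/(u−d) = (1.05−0.84)/(1.07−0.84) = 0.9130.
Terminal values V(4,·): V(4,0)=23.8299, V(4,1)=9.1071, V(4,2)=0.0000, V(4,3)=0.0000, V(4,4)=0.0000
  t=3,j=0: stock 64.0120 → up 68.4929 (V=9.1071), down 53.7701 (V=23.8299). Price 9.8927; hedge Δ=-1.0000, bond B=73.9048.
  t=3,j=1: stock 81.5391 → up 87.2469 (V=0.0000), down 68.4929 (V=9.1071). Price 0.7542; hedge Δ=-0.4856, bond B=40.3504.
  t=3,j=2: stock 103.8653 → up 111.1359 (V=0.0000), down 87.2469 (V=0.0000). Price 0.0000; hedge Δ=0.0000, bond B=0.0000.
  t=3,j=3: stock 132.3046 → up 141.5660 (V=0.0000), down 111.1359 (V=0.0000). Price 0.0000; hedge Δ=0.0000, bond B=0.0000.
  t=2,j=0: stock 76.2048 → up 81.5391 (V=0.7542), down 64.0120 (V=9.8927). Price 1.4751; hedge Δ=-0.5214, bond B=41.2078.
  t=2,j=1: stock 97.0704 → up 103.8653 (V=0.0000), down 81.5391 (V=0.7542). Price 0.0625; hedge Δ=-0.0338, bond B=3.3416.
  t=2,j=2: stock 123.6492 → up 132.3046 (V=0.0000), down 103.8653 (V=0.0000). Price 0.0000; hedge Δ=0.0000, bond B=0.0000.
  t=1,j=0: stock 90.7200 → up 97.0704 (V=0.0625), down 76.2048 (V=1.4751). Price 0.1765; hedge Δ=-0.0677, bond B=6.3184.
  t=1,j=1: stock 115.5600 → up 123.6492 (V=0.0000), down 97.0704 (V=0.0625). Price 0.0052; hedge Δ=-0.0024, bond B=0.2767.
  t=0,j=0: stock 108.0000 → up 115.5600 (V=0.0052), down 90.7200 (V=0.1765). Price 0.0191; hedge Δ=-0.0069, bond B=0.7639.
Self-financing check: at every node Δ·S+B equals the discounted successor values.

(0,0): Delta=-0.0069 Bond=0.7639
(1,0): Delta=-0.0677 Bond=6.3184
(1,1): Delta=-0.0024 Bond=0.2767
(2,0): Delta=-0.5214 Bond=41.2078
(2,1): Delta=-0.0338 Bond=3.3416
(2,2): Delta=0.0000 Bond=0.0000
(3,0): Delta=-1.0000 Bond=73.9048
(3,1): Delta=-0.4856 Bond=40.3504
(3,2): Delta=0.0000 Bond=0.0000
(3,3): Delta=0.0000 Bond=0.0000
V0=0.0191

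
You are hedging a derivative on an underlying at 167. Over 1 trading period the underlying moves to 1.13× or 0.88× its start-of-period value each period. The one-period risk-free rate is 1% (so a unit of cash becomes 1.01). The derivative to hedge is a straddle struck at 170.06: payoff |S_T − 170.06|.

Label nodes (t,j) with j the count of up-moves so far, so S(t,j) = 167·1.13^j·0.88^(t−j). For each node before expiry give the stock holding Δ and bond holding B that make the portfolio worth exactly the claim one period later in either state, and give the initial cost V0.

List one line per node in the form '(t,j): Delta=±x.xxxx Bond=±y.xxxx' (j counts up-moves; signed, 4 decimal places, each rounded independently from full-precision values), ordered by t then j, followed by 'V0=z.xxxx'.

(0,0): Delta=-0.1066 Bond=38.3802
V0=20.5802

The replicating-portfolio and risk-neutral prices coincide; use p* = (1.01−0.88)/(1.13−0.88) = 0.5200 for the latter.
Payoff layer (t=1): V(1,0)=23.1000, V(1,1)=18.6500
(0,0): S=167.0000. Δ = (V_up−V_dn)/(S_up−S_dn) = (18.6500−23.1000)/(188.7100−146.9600) = -0.1066. V = [p*·18.6500 + (1−p*)·23.1000]/1.01 = 20.5802. B = V − Δ·S = 38.3802.
The time-0 hedge costs 20.5802, which is the no-arbitrage price.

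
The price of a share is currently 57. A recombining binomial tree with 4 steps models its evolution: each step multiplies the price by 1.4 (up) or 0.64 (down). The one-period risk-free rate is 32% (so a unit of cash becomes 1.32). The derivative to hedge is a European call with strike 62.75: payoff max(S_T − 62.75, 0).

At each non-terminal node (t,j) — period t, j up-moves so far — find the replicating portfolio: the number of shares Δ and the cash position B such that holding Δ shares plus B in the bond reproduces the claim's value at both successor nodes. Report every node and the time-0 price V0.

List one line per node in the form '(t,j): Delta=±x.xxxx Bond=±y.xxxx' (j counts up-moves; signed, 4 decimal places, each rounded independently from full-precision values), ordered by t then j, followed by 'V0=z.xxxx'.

(0,0): Delta=0.9493 Bond=-17.4240
(1,0): Delta=0.6190 Bond=-10.9481
(1,1): Delta=0.9671 Bond=-24.4175
(2,0): Delta=0.0000 Bond=0.0000
(2,1): Delta=0.6523 Bond=-16.1517
(2,2): Delta=0.9840 Bond=-34.1228
(3,0): Delta=0.0000 Bond=0.0000
(3,1): Delta=0.0000 Bond=0.0000
(3,2): Delta=0.6874 Bond=-23.8285
(3,3): Delta=1.0000 Bond=-47.5379
V0=36.6886

Under the risk-neutral measure, an up-move has probability p* = (R−d)/(u−d) = 0.8947 and values discount at R = 1.32.
Payoff layer (t=4): V(4,0)=0.0000, V(4,1)=0.0000, V(4,2)=0.0000, V(4,3)=37.3511, V(4,4)=156.2212
  t=3,j=0: stock 14.9422 → up 20.9191 (V=0.0000), down 9.5630 (V=0.0000). Price 0.0000; hedge Δ=0.0000, bond B=0.0000.
  t=3,j=1: stock 32.6861 → up 45.7605 (V=0.0000), down 20.9191 (V=0.0000). Price 0.0000; hedge Δ=0.0000, bond B=0.0000.
  t=3,j=2: stock 71.5008 → up 100.1011 (V=37.3511), down 45.7605 (V=0.0000). Price 25.3177; hedge Δ=0.6874, bond B=-23.8285.
  t=3,j=3: stock 156.4080 → up 218.9712 (V=156.2212), down 100.1011 (V=37.3511). Price 108.8701; hedge Δ=1.0000, bond B=-47.5379.
  t=2,j=0: stock 23.3472 → up 32.6861 (V=0.0000), down 14.9422 (V=0.0000). Price 0.0000; hedge Δ=0.0000, bond B=0.0000.
  t=2,j=1: stock 51.0720 → up 71.5008 (V=25.3177), down 32.6861 (V=0.0000). Price 17.1612; hedge Δ=0.6523, bond B=-16.1517.
  t=2,j=2: stock 111.7200 → up 156.4080 (V=108.8701), down 71.5008 (V=25.3177). Price 75.8145; hedge Δ=0.9840, bond B=-34.1228.
  t=1,j=0: stock 36.4800 → up 51.0720 (V=17.1612), down 23.3472 (V=0.0000). Price 11.6324; hedge Δ=0.6190, bond B=-10.9481.
  t=1,j=1: stock 79.8000 → up 111.7200 (V=75.8145), down 51.0720 (V=17.1612). Price 52.7579; hedge Δ=0.9671, bond B=-24.4175.
  t=0,j=0: stock 57.0000 → up 79.8000 (V=52.7579), down 36.4800 (V=11.6324). Price 36.6886; hedge Δ=0.9493, bond B=-17.4240.
Each (Δ,B) replicates both successor values, so the strategy is self-financing and V0 is arbitrage-free.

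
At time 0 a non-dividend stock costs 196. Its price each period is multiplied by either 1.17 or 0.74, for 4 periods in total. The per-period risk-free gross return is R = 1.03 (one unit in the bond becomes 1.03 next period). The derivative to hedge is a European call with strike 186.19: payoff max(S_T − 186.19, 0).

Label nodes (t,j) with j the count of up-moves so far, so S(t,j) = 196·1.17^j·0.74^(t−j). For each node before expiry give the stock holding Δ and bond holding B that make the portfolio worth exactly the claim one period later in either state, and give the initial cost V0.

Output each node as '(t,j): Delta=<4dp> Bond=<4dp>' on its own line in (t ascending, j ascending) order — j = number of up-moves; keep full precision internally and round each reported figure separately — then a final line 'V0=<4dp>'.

(0,0): Delta=0.6720 Bond=-82.0659
(1,0): Delta=0.3170 Bond=-33.0283
(1,1): Delta=0.7804 Bond=-109.3898
(2,0): Delta=0.0000 Bond=0.0000
(2,1): Delta=0.4137 Bond=-50.4422
(2,2): Delta=0.8924 Bond=-142.7132
(3,0): Delta=0.0000 Bond=0.0000
(3,1): Delta=0.0000 Bond=0.0000
(3,2): Delta=0.5401 Bond=-77.0374
(3,3): Delta=1.0000 Bond=-180.7670
V0=49.6522

Since d<R<u, set p* = (R−d)/(u−d) = 0.6744; price each node as the discounted p*-expectation of its children.
Terminal values V(4,·): V(4,0)=0.0000, V(4,1)=0.0000, V(4,2)=0.0000, V(4,3)=46.1079, V(4,4)=181.0919
Node (3,0) S=79.4239: V=(p*·0.0000+(1−p*)·0.0000)/1.03=0.0000; Δ=(0.0000−0.0000)/(92.9260−58.7737)=0.0000; B=V−Δ·S=0.0000
Node (3,1) S=125.5756: V=(p*·0.0000+(1−p*)·0.0000)/1.03=0.0000; Δ=(0.0000−0.0000)/(146.9235−92.9260)=0.0000; B=V−Δ·S=0.0000
Node (3,2) S=198.5453: V=(p*·46.1079+(1−p*)·0.0000)/1.03=30.1903; Δ=(46.1079−0.0000)/(232.2979−146.9235)=0.5401; B=V−Δ·S=-77.0374
Node (3,3) S=313.9161: V=(p*·181.0919+(1−p*)·46.1079)/1.03=133.1492; Δ=(181.0919−46.1079)/(367.2819−232.2979)=1.0000; B=V−Δ·S=-180.7670
Node (2,0) S=107.3296: V=(p*·0.0000+(1−p*)·0.0000)/1.03=0.0000; Δ=(0.0000−0.0000)/(125.5756−79.4239)=0.0000; B=V−Δ·S=0.0000
Node (2,1) S=169.6968: V=(p*·30.1903+(1−p*)·0.0000)/1.03=19.7679; Δ=(30.1903−0.0000)/(198.5453−125.5756)=0.4137; B=V−Δ·S=-50.4422
Node (2,2) S=268.3044: V=(p*·133.1492+(1−p*)·30.1903)/1.03=96.7259; Δ=(133.1492−30.1903)/(313.9161−198.5453)=0.8924; B=V−Δ·S=-142.7132
Node (1,0) S=145.0400: V=(p*·19.7679+(1−p*)·0.0000)/1.03=12.9435; Δ=(19.7679−0.0000)/(169.6968−107.3296)=0.3170; B=V−Δ·S=-33.0283
Node (1,1) S=229.3200: V=(p*·96.7259+(1−p*)·19.7679)/1.03=69.5823; Δ=(96.7259−19.7679)/(268.3044−169.6968)=0.7804; B=V−Δ·S=-109.3898
Node (0,0) S=196.0000: V=(p*·69.5823+(1−p*)·12.9435)/1.03=49.6522; Δ=(69.5823−12.9435)/(229.3200−145.0400)=0.6720; B=V−Δ·S=-82.0659
Each (Δ,B) replicates both successor values, so the strategy is self-financing and V0 is arbitrage-free.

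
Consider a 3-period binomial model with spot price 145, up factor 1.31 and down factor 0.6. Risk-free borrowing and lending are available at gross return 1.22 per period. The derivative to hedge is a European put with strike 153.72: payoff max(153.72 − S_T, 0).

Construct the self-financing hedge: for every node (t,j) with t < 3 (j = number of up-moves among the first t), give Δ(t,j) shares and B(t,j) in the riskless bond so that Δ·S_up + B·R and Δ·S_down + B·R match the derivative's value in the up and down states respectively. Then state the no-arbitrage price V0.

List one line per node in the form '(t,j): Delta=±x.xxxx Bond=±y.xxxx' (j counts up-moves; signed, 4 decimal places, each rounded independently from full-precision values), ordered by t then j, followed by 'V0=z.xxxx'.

Under the risk-neutral measure, an up-move has probability p* = (R−d)/(u−d) = 0.8732 and values discount at R = 1.22.
Terminal values V(3,·): V(3,0)=122.4000, V(3,1)=85.3380, V(3,2)=4.4193, V(3,3)=0.0000
(2,0): S=52.2000. Δ = (V_up−V_dn)/(S_up−S_dn) = (85.3380−122.4000)/(68.3820−31.3200) = -1.0000. V = [p*·85.3380 + (1−p*)·122.4000]/1.22 = 73.8000. B = V − Δ·S = 126.0000.
(2,1): S=113.9700. Δ = (V_up−V_dn)/(S_up−S_dn) = (4.4193−85.3380)/(149.3007−68.3820) = -1.0000. V = [p*·4.4193 + (1−p*)·85.3380]/1.22 = 12.0300. B = V − Δ·S = 126.0000.
(2,2): S=248.8345. Δ = (V_up−V_dn)/(S_up−S_dn) = (0.0000−4.4193)/(325.9732−149.3007) = -0.0250. V = [p*·0.0000 + (1−p*)·4.4193]/1.22 = 0.4592. B = V − Δ·S = 6.6835.
(1,0): S=87.0000. Δ = (V_up−V_dn)/(S_up−S_dn) = (12.0300−73.8000)/(113.9700−52.2000) = -1.0000. V = [p*·12.0300 + (1−p*)·73.8000]/1.22 = 16.2787. B = V − Δ·S = 103.2787.
(1,1): S=189.9500. Δ = (V_up−V_dn)/(S_up−S_dn) = (0.4592−12.0300)/(248.8345−113.9700) = -0.0858. V = [p*·0.4592 + (1−p*)·12.0300]/1.22 = 1.5786. B = V − Δ·S = 17.8755.
(0,0): S=145.0000. Δ = (V_up−V_dn)/(S_up−S_dn) = (1.5786−16.2787)/(189.9500−87.0000) = -0.1428. V = [p*·1.5786 + (1−p*)·16.2787]/1.22 = 2.8213. B = V − Δ·S = 23.5257.
Self-financing check: at every node Δ·S+B equals the discounted successor values.

(0,0): Delta=-0.1428 Bond=23.5257
(1,0): Delta=-1.0000 Bond=103.2787
(1,1): Delta=-0.0858 Bond=17.8755
(2,0): Delta=-1.0000 Bond=126.0000
(2,1): Delta=-1.0000 Bond=126.0000
(2,2): Delta=-0.0250 Bond=6.6835
V0=2.8213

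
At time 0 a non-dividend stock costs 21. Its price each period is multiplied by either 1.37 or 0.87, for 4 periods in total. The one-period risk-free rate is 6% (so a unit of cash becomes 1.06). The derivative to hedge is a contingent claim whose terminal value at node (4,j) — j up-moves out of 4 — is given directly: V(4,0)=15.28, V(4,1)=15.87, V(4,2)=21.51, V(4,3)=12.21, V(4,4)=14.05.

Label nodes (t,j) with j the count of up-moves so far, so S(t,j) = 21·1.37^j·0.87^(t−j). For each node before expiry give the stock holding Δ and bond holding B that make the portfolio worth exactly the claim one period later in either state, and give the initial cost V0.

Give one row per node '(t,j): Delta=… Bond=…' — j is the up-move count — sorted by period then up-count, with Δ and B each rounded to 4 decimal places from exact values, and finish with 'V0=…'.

No-arbitrage ⇒ martingale measure with p* = (R−d)/(u−d) = 0.3800.
Payoff layer (t=4): V(4,0)=15.2800, V(4,1)=15.8700, V(4,2)=21.5100, V(4,3)=12.2100, V(4,4)=14.0500
Node (3,0) S=13.8286: V=(p*·15.8700+(1−p*)·15.2800)/1.06=14.6266; Δ=(15.8700−15.2800)/(18.9451−12.0308)=0.0853; B=V−Δ·S=13.4466
Node (3,1) S=21.7760: V=(p*·21.5100+(1−p*)·15.8700)/1.06=16.9936; Δ=(21.5100−15.8700)/(29.8331−18.9451)=0.5180; B=V−Δ·S=5.7136
Node (3,2) S=34.2910: V=(p*·12.2100+(1−p*)·21.5100)/1.06=16.9585; Δ=(12.2100−21.5100)/(46.9786−29.8331)=-0.5424; B=V−Δ·S=35.5585
Node (3,3) S=53.9984: V=(p*·14.0500+(1−p*)·12.2100)/1.06=12.1785; Δ=(14.0500−12.2100)/(73.9778−46.9786)=0.0682; B=V−Δ·S=8.4985
Node (2,0) S=15.8949: V=(p*·16.9936+(1−p*)·14.6266)/1.06=14.6472; Δ=(16.9936−14.6266)/(21.7760−13.8286)=0.2978; B=V−Δ·S=9.9133
Node (2,1) S=25.0299: V=(p*·16.9585+(1−p*)·16.9936)/1.06=16.0191; Δ=(16.9585−16.9936)/(34.2910−21.7760)=-0.0028; B=V−Δ·S=16.0893
Node (2,2) S=39.4149: V=(p*·12.1785+(1−p*)·16.9585)/1.06=14.2850; Δ=(12.1785−16.9585)/(53.9984−34.2910)=-0.2425; B=V−Δ·S=23.8450
Node (1,0) S=18.2700: V=(p*·16.0191+(1−p*)·14.6472)/1.06=14.3099; Δ=(16.0191−14.6472)/(25.0299−15.8949)=0.1502; B=V−Δ·S=11.5662
Node (1,1) S=28.7700: V=(p*·14.2850+(1−p*)·16.0191)/1.06=14.4907; Δ=(14.2850−16.0191)/(39.4149−25.0299)=-0.1206; B=V−Δ·S=17.9589
Node (0,0) S=21.0000: V=(p*·14.4907+(1−p*)·14.3099)/1.06=13.5647; Δ=(14.4907−14.3099)/(28.7700−18.2700)=0.0172; B=V−Δ·S=13.2032
Root portfolio cost Δ·21+B reproduces V0=13.5647.

(0,0): Delta=0.0172 Bond=13.2032
(1,0): Delta=0.1502 Bond=11.5662
(1,1): Delta=-0.1206 Bond=17.9589
(2,0): Delta=0.2978 Bond=9.9133
(2,1): Delta=-0.0028 Bond=16.0893
(2,2): Delta=-0.2425 Bond=23.8450
(3,0): Delta=0.0853 Bond=13.4466
(3,1): Delta=0.5180 Bond=5.7136
(3,2): Delta=-0.5424 Bond=35.5585
(3,3): Delta=0.0682 Bond=8.4985
V0=13.5647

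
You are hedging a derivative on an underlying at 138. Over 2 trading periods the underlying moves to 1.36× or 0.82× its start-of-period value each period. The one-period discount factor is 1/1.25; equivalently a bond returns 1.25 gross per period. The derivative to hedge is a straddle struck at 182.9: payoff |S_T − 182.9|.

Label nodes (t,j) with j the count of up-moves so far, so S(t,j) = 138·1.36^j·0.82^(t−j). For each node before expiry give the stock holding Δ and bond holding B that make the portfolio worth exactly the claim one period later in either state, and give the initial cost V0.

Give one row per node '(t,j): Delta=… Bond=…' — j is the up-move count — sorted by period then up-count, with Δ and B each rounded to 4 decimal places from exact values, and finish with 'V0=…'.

(0,0): Delta=0.2369 Bond=5.0833
(1,0): Delta=-1.0000 Bond=146.3200
(1,1): Delta=0.4277 Bond=-29.4511
V0=37.7734

Under the risk-neutral measure, an up-move has probability p* = (R−d)/(u−d) = 0.7963 and values discount at R = 1.25.
Terminal payoffs: V(2,0)=90.1088, V(2,1)=29.0024, V(2,2)=72.3448
(1,0): S=113.1600. Δ = (V_up−V_dn)/(S_up−S_dn) = (29.0024−90.1088)/(153.8976−92.7912) = -1.0000. V = [p*·29.0024 + (1−p*)·90.1088]/1.25 = 33.1600. B = V − Δ·S = 146.3200.
(1,1): S=187.6800. Δ = (V_up−V_dn)/(S_up−S_dn) = (72.3448−29.0024)/(255.2448−153.8976) = 0.4277. V = [p*·72.3448 + (1−p*)·29.0024]/1.25 = 50.8126. B = V − Δ·S = -29.4511.
(0,0): S=138.0000. Δ = (V_up−V_dn)/(S_up−S_dn) = (50.8126−33.1600)/(187.6800−113.1600) = 0.2369. V = [p*·50.8126 + (1−p*)·33.1600]/1.25 = 37.7734. B = V − Δ·S = 5.0833.
Root portfolio cost Δ·138+B reproduces V0=37.7734.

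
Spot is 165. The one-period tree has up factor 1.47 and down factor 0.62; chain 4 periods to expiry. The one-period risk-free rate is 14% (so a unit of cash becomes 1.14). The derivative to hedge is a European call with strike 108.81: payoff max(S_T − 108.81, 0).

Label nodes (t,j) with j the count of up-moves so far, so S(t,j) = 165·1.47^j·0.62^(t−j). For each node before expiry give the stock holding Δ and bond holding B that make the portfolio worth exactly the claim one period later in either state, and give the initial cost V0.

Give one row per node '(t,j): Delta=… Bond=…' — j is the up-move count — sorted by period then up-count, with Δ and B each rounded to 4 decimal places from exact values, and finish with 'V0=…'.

Risk-neutral probability p* = (R−d)/(u−d) = (1.14−0.62)/(1.47−0.62) = 0.6118.
Payoff layer (t=4): V(4,0)=0.0000, V(4,1)=0.0000, V(4,2)=28.2472, V(4,3)=216.1483, V(4,4)=661.6557
  t=3,j=0: stock 39.3241 → up 57.8065 (V=0.0000), down 24.3810 (V=0.0000). Price 0.0000; hedge Δ=0.0000, bond B=0.0000.
  t=3,j=1: stock 93.2362 → up 137.0572 (V=28.2472), down 57.8065 (V=0.0000). Price 15.1585; hedge Δ=0.3564, bond B=-18.0736.
  t=3,j=2: stock 221.0601 → up 324.9583 (V=216.1483), down 137.0572 (V=28.2472). Price 125.6127; hedge Δ=1.0000, bond B=-95.4474.
  t=3,j=3: stock 524.1263 → up 770.4657 (V=661.6557), down 324.9583 (V=216.1483). Price 428.6789; hedge Δ=1.0000, bond B=-95.4474.
  t=2,j=0: stock 63.4260 → up 93.2362 (V=15.1585), down 39.3241 (V=0.0000). Price 8.1346; hedge Δ=0.2812, bond B=-9.6989.
  t=2,j=1: stock 150.3810 → up 221.0601 (V=125.6127), down 93.2362 (V=15.1585). Price 72.5706; hedge Δ=0.8641, bond B=-57.3756.
  t=2,j=2: stock 356.5485 → up 524.1263 (V=428.6789), down 221.0601 (V=125.6127). Price 272.8227; hedge Δ=1.0000, bond B=-83.7258.
  t=1,j=0: stock 102.3000 → up 150.3810 (V=72.5706), down 63.4260 (V=8.1346). Price 41.7143; hedge Δ=0.7410, bond B=-34.0928.
  t=1,j=1: stock 242.5500 → up 356.5485 (V=272.8227), down 150.3810 (V=72.5706). Price 171.1209; hedge Δ=0.9713, bond B=-64.4699.
  t=0,j=0: stock 165.0000 → up 242.5500 (V=171.1209), down 102.3000 (V=41.7143). Price 106.0357; hedge Δ=0.9227, bond B=-46.2074.
The time-0 hedge costs 106.0357, which is the no-arbitrage price.

(0,0): Delta=0.9227 Bond=-46.2074
(1,0): Delta=0.7410 Bond=-34.0928
(1,1): Delta=0.9713 Bond=-64.4699
(2,0): Delta=0.2812 Bond=-9.6989
(2,1): Delta=0.8641 Bond=-57.3756
(2,2): Delta=1.0000 Bond=-83.7258
(3,0): Delta=0.0000 Bond=0.0000
(3,1): Delta=0.3564 Bond=-18.0736
(3,2): Delta=1.0000 Bond=-95.4474
(3,3): Delta=1.0000 Bond=-95.4474
V0=106.0357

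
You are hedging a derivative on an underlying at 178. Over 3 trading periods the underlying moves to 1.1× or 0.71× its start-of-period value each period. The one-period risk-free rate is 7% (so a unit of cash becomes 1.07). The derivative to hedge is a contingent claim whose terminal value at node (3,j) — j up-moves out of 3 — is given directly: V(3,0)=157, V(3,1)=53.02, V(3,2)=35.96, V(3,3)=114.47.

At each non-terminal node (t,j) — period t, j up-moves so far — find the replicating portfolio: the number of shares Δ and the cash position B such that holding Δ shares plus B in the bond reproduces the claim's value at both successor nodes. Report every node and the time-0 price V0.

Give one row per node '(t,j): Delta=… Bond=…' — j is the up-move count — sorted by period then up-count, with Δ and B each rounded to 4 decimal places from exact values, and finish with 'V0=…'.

(0,0): Delta=0.8035 Bond=-62.9819
(1,0): Delta=-0.4503 Bond=91.0548
(1,1): Delta=0.8709 Bond=-80.5944
(2,0): Delta=-2.9713 Bond=323.6420
(2,1): Delta=-0.3147 Bond=78.5775
(2,2): Delta=0.9347 Bond=-99.9705
V0=80.0338

The replicating-portfolio and risk-neutral prices coincide; use p* = (1.07−0.71)/(1.1−0.71) = 0.9231 for the latter.
Terminal payoffs: V(3,0)=157.0000, V(3,1)=53.0200, V(3,2)=35.9600, V(3,3)=114.4700
  t=2,j=0: stock 89.7298 → up 98.7028 (V=53.0200), down 63.7082 (V=157.0000). Price 57.0266; hedge Δ=-2.9713, bond B=323.6420.
  t=2,j=1: stock 139.0180 → up 152.9198 (V=35.9600), down 98.7028 (V=53.0200). Price 34.8339; hedge Δ=-0.3147, bond B=78.5775.
  t=2,j=2: stock 215.3800 → up 236.9180 (V=114.4700), down 152.9198 (V=35.9600). Price 101.3372; hedge Δ=0.9347, bond B=-99.9705.
  t=1,j=0: stock 126.3800 → up 139.0180 (V=34.8339), down 89.7298 (V=57.0266). Price 34.1505; hedge Δ=-0.4503, bond B=91.0548.
  t=1,j=1: stock 195.8000 → up 215.3800 (V=101.3372), down 139.0180 (V=34.8339). Price 89.9267; hedge Δ=0.8709, bond B=-80.5944.
  t=0,j=0: stock 178.0000 → up 195.8000 (V=89.9267), down 126.3800 (V=34.1505). Price 80.0338; hedge Δ=0.8035, bond B=-62.9819.
The time-0 hedge costs 80.0338, which is the no-arbitrage price.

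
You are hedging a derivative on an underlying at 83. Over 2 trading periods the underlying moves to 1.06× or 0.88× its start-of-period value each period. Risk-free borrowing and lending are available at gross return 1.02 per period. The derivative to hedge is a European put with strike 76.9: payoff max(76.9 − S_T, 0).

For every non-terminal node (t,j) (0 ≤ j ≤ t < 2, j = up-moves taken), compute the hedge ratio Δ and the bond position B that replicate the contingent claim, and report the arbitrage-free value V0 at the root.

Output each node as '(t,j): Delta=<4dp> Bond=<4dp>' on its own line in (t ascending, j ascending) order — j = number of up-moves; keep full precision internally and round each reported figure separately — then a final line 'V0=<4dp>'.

(0,0): Delta=-0.1841 Bond=15.8798
(1,0): Delta=-0.9603 Bond=72.8883
(1,1): Delta=0.0000 Bond=0.0000
V0=0.5992

No-arbitrage ⇒ martingale measure with p* = (R−d)/(u−d) = 0.7778.
Terminal payoffs: V(2,0)=12.6248, V(2,1)=0.0000, V(2,2)=0.0000
(1,0): S=73.0400. Δ = (V_up−V_dn)/(S_up−S_dn) = (0.0000−12.6248)/(77.4224−64.2752) = -0.9603. V = [p*·0.0000 + (1−p*)·12.6248]/1.02 = 2.7505. B = V − Δ·S = 72.8883.
(1,1): S=87.9800. Δ = (V_up−V_dn)/(S_up−S_dn) = (0.0000−0.0000)/(93.2588−77.4224) = 0.0000. V = [p*·0.0000 + (1−p*)·0.0000]/1.02 = 0.0000. B = V − Δ·S = 0.0000.
(0,0): S=83.0000. Δ = (V_up−V_dn)/(S_up−S_dn) = (0.0000−2.7505)/(87.9800−73.0400) = -0.1841. V = [p*·0.0000 + (1−p*)·2.7505]/1.02 = 0.5992. B = V − Δ·S = 15.8798.
Check: Δ(0,0)·S0 + B(0,0) = 0.5992 = V0.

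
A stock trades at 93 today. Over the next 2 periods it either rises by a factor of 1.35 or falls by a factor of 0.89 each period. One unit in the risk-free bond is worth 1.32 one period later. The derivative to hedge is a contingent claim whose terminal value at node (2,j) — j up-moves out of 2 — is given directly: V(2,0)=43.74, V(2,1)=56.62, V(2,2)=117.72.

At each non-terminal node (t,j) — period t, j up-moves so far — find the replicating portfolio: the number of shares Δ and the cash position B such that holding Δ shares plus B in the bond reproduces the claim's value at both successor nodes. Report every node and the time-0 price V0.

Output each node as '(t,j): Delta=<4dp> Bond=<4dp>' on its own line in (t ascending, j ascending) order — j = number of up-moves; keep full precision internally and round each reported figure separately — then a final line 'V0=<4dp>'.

The replicating-portfolio and risk-neutral prices coincide; use p* = (1.32−0.89)/(1.35−0.89) = 0.9348 for the latter.
Terminal values V(2,·): V(2,0)=43.7400, V(2,1)=56.6200, V(2,2)=117.7200
Node (1,0) S=82.7700: V=(p*·56.6200+(1−p*)·43.7400)/1.32=42.2576; Δ=(56.6200−43.7400)/(111.7395−73.6653)=0.3383; B=V−Δ·S=14.2576
Node (1,1) S=125.5500: V=(p*·117.7200+(1−p*)·56.6200)/1.32=86.1630; Δ=(117.7200−56.6200)/(169.4925−111.7395)=1.0580; B=V−Δ·S=-46.6630
Node (0,0) S=93.0000: V=(p*·86.1630+(1−p*)·42.2576)/1.32=63.1058; Δ=(86.1630−42.2576)/(125.5500−82.7700)=1.0263; B=V−Δ·S=-32.3409
Self-financing check: at every node Δ·S+B equals the discounted successor values.

(0,0): Delta=1.0263 Bond=-32.3409
(1,0): Delta=0.3383 Bond=14.2576
(1,1): Delta=1.0580 Bond=-46.6630
V0=63.1058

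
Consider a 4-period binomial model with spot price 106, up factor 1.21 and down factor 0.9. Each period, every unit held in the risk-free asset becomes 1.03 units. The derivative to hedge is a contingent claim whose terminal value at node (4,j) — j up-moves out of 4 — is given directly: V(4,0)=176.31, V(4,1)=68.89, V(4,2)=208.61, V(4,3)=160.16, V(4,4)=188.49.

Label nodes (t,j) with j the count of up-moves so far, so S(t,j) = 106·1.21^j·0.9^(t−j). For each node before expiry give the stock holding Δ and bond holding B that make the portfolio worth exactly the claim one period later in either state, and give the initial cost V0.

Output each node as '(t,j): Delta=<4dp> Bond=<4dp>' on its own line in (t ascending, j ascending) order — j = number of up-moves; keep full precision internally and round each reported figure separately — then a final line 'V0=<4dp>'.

(0,0): Delta=0.7096 Bond=58.1717
(1,0): Delta=0.7428 Bond=56.7531
(1,1): Delta=0.6755 Bond=64.2975
(2,0): Delta=-0.1379 Bond=134.0739
(2,1): Delta=1.6498 Bond=-46.2465
(2,2): Delta=-0.3280 Bond=221.9581
(3,0): Delta=-4.4843 Bond=473.9558
(3,1): Delta=4.3383 Bond=-326.9405
(3,2): Delta=-1.1190 Bond=339.0983
(3,3): Delta=0.4867 Bond=75.6423
V0=133.3944

Since d<R<u, set p* = (R−d)/(u−d) = 0.4194; price each node as the discounted p*-expectation of its children.
Terminal payoffs: V(4,0)=176.3100, V(4,1)=68.8900, V(4,2)=208.6100, V(4,3)=160.1600, V(4,4)=188.4900
Node (3,0) S=77.2740: V=(p*·68.8900+(1−p*)·176.3100)/1.03=127.4397; Δ=(68.8900−176.3100)/(93.5015−69.5466)=-4.4843; B=V−Δ·S=473.9558
Node (3,1) S=103.8906: V=(p*·208.6100+(1−p*)·68.8900)/1.03=123.7692; Δ=(208.6100−68.8900)/(125.7076−93.5015)=4.3383; B=V−Δ·S=-326.9405
Node (3,2) S=139.6751: V=(p*·160.1600+(1−p*)·208.6100)/1.03=182.8080; Δ=(160.1600−208.6100)/(169.0069−125.7076)=-1.1190; B=V−Δ·S=339.0983
Node (3,3) S=187.7855: V=(p*·188.4900+(1−p*)·160.1600)/1.03=167.0294; Δ=(188.4900−160.1600)/(227.2204−169.0069)=0.4867; B=V−Δ·S=75.6423
Node (2,0) S=85.8600: V=(p*·123.7692+(1−p*)·127.4397)/1.03=122.2335; Δ=(123.7692−127.4397)/(103.8906−77.2740)=-0.1379; B=V−Δ·S=134.0739
Node (2,1) S=115.4340: V=(p*·182.8080+(1−p*)·123.7692)/1.03=144.2014; Δ=(182.8080−123.7692)/(139.6751−103.8906)=1.6498; B=V−Δ·S=-46.2465
Node (2,2) S=155.1946: V=(p*·167.0294+(1−p*)·182.8080)/1.03=171.0594; Δ=(167.0294−182.8080)/(187.7855−139.6751)=-0.3280; B=V−Δ·S=221.9581
Node (1,0) S=95.4000: V=(p*·144.2014+(1−p*)·122.2335)/1.03=127.6173; Δ=(144.2014−122.2335)/(115.4340−85.8600)=0.7428; B=V−Δ·S=56.7531
Node (1,1) S=128.2600: V=(p*·171.0594+(1−p*)·144.2014)/1.03=150.9363; Δ=(171.0594−144.2014)/(155.1946−115.4340)=0.6755; B=V−Δ·S=64.2975
Node (0,0) S=106.0000: V=(p*·150.9363+(1−p*)·127.6173)/1.03=133.3944; Δ=(150.9363−127.6173)/(128.2600−95.4000)=0.7096; B=V−Δ·S=58.1717
Each (Δ,B) replicates both successor values, so the strategy is self-financing and V0 is arbitrage-free.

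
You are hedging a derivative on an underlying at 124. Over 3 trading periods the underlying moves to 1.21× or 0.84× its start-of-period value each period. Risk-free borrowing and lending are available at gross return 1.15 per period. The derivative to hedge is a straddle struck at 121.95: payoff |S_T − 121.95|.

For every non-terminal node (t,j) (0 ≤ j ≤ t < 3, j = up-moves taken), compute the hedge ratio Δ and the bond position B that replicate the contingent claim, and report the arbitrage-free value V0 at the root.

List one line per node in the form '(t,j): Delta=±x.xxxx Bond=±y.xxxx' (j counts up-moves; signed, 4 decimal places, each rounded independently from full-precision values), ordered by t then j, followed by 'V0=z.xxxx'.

Risk-neutral probability p* = (R−d)/(u−d) = (1.15−0.84)/(1.21−0.84) = 0.8378.
At expiry t=3: V(3,0)=48.4547, V(3,1)=16.0818, V(3,2)=30.5507, V(3,3)=97.7236
(2,0): S=87.4944. Δ = (V_up−V_dn)/(S_up−S_dn) = (16.0818−48.4547)/(105.8682−73.4953) = -1.0000. V = [p*·16.0818 + (1−p*)·48.4547]/1.15 = 18.5491. B = V − Δ·S = 106.0435.
(2,1): S=126.0336. Δ = (V_up−V_dn)/(S_up−S_dn) = (30.5507−16.0818)/(152.5007−105.8682) = 0.3103. V = [p*·30.5507 + (1−p*)·16.0818]/1.15 = 24.5255. B = V − Δ·S = -14.5796.
(2,2): S=181.5484. Δ = (V_up−V_dn)/(S_up−S_dn) = (97.7236−30.5507)/(219.6736−152.5007) = 1.0000. V = [p*·97.7236 + (1−p*)·30.5507]/1.15 = 75.5049. B = V − Δ·S = -106.0435.
(1,0): S=104.1600. Δ = (V_up−V_dn)/(S_up−S_dn) = (24.5255−18.5491)/(126.0336−87.4944) = 0.1551. V = [p*·24.5255 + (1−p*)·18.5491]/1.15 = 20.4838. B = V − Δ·S = 4.3312.
(1,1): S=150.0400. Δ = (V_up−V_dn)/(S_up−S_dn) = (75.5049−24.5255)/(181.5484−126.0336) = 0.9183. V = [p*·75.5049 + (1−p*)·24.5255]/1.15 = 58.4678. B = V − Δ·S = -79.3143.
(0,0): S=124.0000. Δ = (V_up−V_dn)/(S_up−S_dn) = (58.4678−20.4838)/(150.0400−104.1600) = 0.8279. V = [p*·58.4678 + (1−p*)·20.4838]/1.15 = 45.4854. B = V − Δ·S = -57.1741.
The time-0 hedge costs 45.4854, which is the no-arbitrage price.

(0,0): Delta=0.8279 Bond=-57.1741
(1,0): Delta=0.1551 Bond=4.3312
(1,1): Delta=0.9183 Bond=-79.3143
(2,0): Delta=-1.0000 Bond=106.0435
(2,1): Delta=0.3103 Bond=-14.5796
(2,2): Delta=1.0000 Bond=-106.0435
V0=45.4854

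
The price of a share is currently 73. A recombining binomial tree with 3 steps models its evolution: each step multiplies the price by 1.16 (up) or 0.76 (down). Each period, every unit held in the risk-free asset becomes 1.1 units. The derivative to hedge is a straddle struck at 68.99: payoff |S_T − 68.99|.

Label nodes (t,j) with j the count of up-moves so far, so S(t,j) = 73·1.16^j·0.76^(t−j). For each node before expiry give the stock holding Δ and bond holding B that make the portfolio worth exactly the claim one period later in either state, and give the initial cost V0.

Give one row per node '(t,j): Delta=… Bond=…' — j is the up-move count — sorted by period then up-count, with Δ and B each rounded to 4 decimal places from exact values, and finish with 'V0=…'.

Since d<R<u, set p* = (R−d)/(u−d) = 0.8500; price each node as the discounted p*-expectation of its children.
Payoff layer (t=3): V(3,0)=36.9448, V(3,1)=20.0788, V(3,2)=5.6639, V(3,3)=44.9554
  t=2,j=0: stock 42.1648 → up 48.9112 (V=20.0788), down 32.0452 (V=36.9448). Price 20.5534; hedge Δ=-1.0000, bond B=62.7182.
  t=2,j=1: stock 64.3568 → up 74.6539 (V=5.6639), down 48.9112 (V=20.0788). Price 7.1147; hedge Δ=-0.5600, bond B=43.1520.
  t=2,j=2: stock 98.2288 → up 113.9454 (V=44.9554), down 74.6539 (V=5.6639). Price 35.5106; hedge Δ=1.0000, bond B=-62.7182.
  t=1,j=0: stock 55.4800 → up 64.3568 (V=7.1147), down 42.1648 (V=20.5534). Price 8.3004; hedge Δ=-0.6056, bond B=41.8972.
  t=1,j=1: stock 84.6800 → up 98.2288 (V=35.5106), down 64.3568 (V=7.1147). Price 28.4102; hedge Δ=0.8383, bond B=-42.5797.
  t=0,j=0: stock 73.0000 → up 84.6800 (V=28.4102), down 55.4800 (V=8.3004). Price 23.0852; hedge Δ=0.6887, bond B=-27.1892.
The time-0 hedge costs 23.0852, which is the no-arbitrage price.

(0,0): Delta=0.6887 Bond=-27.1892
(1,0): Delta=-0.6056 Bond=41.8972
(1,1): Delta=0.8383 Bond=-42.5797
(2,0): Delta=-1.0000 Bond=62.7182
(2,1): Delta=-0.5600 Bond=43.1520
(2,2): Delta=1.0000 Bond=-62.7182
V0=23.0852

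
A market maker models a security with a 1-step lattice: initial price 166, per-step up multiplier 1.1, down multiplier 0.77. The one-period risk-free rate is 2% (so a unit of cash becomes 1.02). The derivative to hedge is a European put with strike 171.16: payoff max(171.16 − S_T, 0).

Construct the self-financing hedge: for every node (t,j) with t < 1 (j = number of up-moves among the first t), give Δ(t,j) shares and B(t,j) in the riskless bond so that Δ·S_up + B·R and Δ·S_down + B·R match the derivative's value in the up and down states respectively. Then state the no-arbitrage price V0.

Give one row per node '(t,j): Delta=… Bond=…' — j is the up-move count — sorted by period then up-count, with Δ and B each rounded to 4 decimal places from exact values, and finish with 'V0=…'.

(0,0): Delta=-0.7912 Bond=141.6340
V0=10.3007

No-arbitrage ⇒ martingale measure with p* = (R−d)/(u−d) = 0.7576.
Terminal values V(1,·): V(1,0)=43.3400, V(1,1)=0.0000
(0,0): S=166.0000. Δ = (V_up−V_dn)/(S_up−S_dn) = (0.0000−43.3400)/(182.6000−127.8200) = -0.7912. V = [p*·0.0000 + (1−p*)·43.3400]/1.02 = 10.3007. B = V − Δ·S = 141.6340.
The time-0 hedge costs 10.3007, which is the no-arbitrage price.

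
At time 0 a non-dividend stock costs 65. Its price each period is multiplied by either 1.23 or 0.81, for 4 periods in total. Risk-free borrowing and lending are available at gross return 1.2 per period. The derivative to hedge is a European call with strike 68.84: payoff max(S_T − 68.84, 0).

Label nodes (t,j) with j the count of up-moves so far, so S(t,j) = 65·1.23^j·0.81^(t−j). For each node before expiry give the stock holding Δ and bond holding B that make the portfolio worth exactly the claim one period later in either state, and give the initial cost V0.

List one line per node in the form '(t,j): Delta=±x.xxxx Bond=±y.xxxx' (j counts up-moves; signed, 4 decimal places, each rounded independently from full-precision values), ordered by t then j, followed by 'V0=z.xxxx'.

Under the risk-neutral measure, an up-move has probability p* = (R−d)/(u−d) = 0.9286 and values discount at R = 1.2.
Payoff layer (t=4): V(4,0)=0.0000, V(4,1)=0.0000, V(4,2)=0.0000, V(4,3)=29.1346, V(4,4)=79.9363
Node (3,0) S=34.5437: V=(p*·0.0000+(1−p*)·0.0000)/1.2=0.0000; Δ=(0.0000−0.0000)/(42.4887−27.9804)=0.0000; B=V−Δ·S=0.0000
Node (3,1) S=52.4552: V=(p*·0.0000+(1−p*)·0.0000)/1.2=0.0000; Δ=(0.0000−0.0000)/(64.5199−42.4887)=0.0000; B=V−Δ·S=0.0000
Node (3,2) S=79.6542: V=(p*·29.1346+(1−p*)·0.0000)/1.2=22.5447; Δ=(29.1346−0.0000)/(97.9746−64.5199)=0.8709; B=V−Δ·S=-46.8235
Node (3,3) S=120.9564: V=(p*·79.9363+(1−p*)·29.1346)/1.2=63.5897; Δ=(79.9363−29.1346)/(148.7763−97.9746)=1.0000; B=V−Δ·S=-57.3667
Node (2,0) S=42.6465: V=(p*·0.0000+(1−p*)·0.0000)/1.2=0.0000; Δ=(0.0000−0.0000)/(52.4552−34.5437)=0.0000; B=V−Δ·S=0.0000
Node (2,1) S=64.7595: V=(p*·22.5447+(1−p*)·0.0000)/1.2=17.4453; Δ=(22.5447−0.0000)/(79.6542−52.4552)=0.8289; B=V−Δ·S=-36.2325
Node (2,2) S=98.3385: V=(p*·63.5897+(1−p*)·22.5447)/1.2=50.5483; Δ=(63.5897−22.5447)/(120.9564−79.6542)=0.9938; B=V−Δ·S=-47.1780
Node (1,0) S=52.6500: V=(p*·17.4453+(1−p*)·0.0000)/1.2=13.4993; Δ=(17.4453−0.0000)/(64.7595−42.6465)=0.7889; B=V−Δ·S=-28.0371
Node (1,1) S=79.9500: V=(p*·50.5483+(1−p*)·17.4453)/1.2=40.1531; Δ=(50.5483−17.4453)/(98.3385−64.7595)=0.9858; B=V−Δ·S=-38.6635
Node (0,0) S=65.0000: V=(p*·40.1531+(1−p*)·13.4993)/1.2=31.8744; Δ=(40.1531−13.4993)/(79.9500−52.6500)=0.9763; B=V−Δ·S=-31.5870
Each (Δ,B) replicates both successor values, so the strategy is self-financing and V0 is arbitrage-free.

(0,0): Delta=0.9763 Bond=-31.5870
(1,0): Delta=0.7889 Bond=-28.0371
(1,1): Delta=0.9858 Bond=-38.6635
(2,0): Delta=0.0000 Bond=0.0000
(2,1): Delta=0.8289 Bond=-36.2325
(2,2): Delta=0.9938 Bond=-47.1780
(3,0): Delta=0.0000 Bond=0.0000
(3,1): Delta=0.0000 Bond=0.0000
(3,2): Delta=0.8709 Bond=-46.8235
(3,3): Delta=1.0000 Bond=-57.3667
V0=31.8744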